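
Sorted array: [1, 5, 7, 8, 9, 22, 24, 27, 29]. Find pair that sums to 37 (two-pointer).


Two pointers: lo=0, hi=8
Found pair: (8, 29) summing to 37


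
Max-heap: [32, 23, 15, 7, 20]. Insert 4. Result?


Append 4: [32, 23, 15, 7, 20, 4]
Bubble up: no swaps needed
Result: [32, 23, 15, 7, 20, 4]


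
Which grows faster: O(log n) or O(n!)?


logarithmic grows slower than factorial
O(log n) is asymptotically smaller; O(n!) grows faster


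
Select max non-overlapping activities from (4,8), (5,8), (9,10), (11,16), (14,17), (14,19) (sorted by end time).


Greedy: pick earliest-ending, then skip overlaps.
Selected (3 activities): [(4, 8), (9, 10), (11, 16)]


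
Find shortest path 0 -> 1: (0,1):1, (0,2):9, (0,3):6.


Dijkstra from 0:
Distances: {0: 0, 1: 1, 2: 9, 3: 6}
Shortest distance to 1 = 1, path = [0, 1]


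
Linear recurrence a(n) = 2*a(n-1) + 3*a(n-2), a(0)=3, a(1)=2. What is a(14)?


Build bottom-up:
...a(12)=664303, a(13)=1992902, a(14)=2*1992902+3*664303=5978713


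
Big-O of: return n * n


Analysis: constant-time operation, no loop
Complexity: O(1)


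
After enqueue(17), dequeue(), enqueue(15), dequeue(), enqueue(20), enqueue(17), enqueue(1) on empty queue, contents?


enqueue(17) -> [17]
dequeue() returns 17 -> []
enqueue(15) -> [15]
dequeue() returns 15 -> []
enqueue(20) -> [20]
enqueue(17) -> [20, 17]
enqueue(1) -> [20, 17, 1]
Final queue (front to back): [20, 17, 1]


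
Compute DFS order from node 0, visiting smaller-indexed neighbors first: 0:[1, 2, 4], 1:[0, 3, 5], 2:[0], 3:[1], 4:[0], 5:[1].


DFS stack-based: start with [0]
Visit order: [0, 1, 3, 5, 2, 4]


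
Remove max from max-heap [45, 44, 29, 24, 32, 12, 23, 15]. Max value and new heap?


Max = 45
Replace root with last, heapify down
Resulting heap: [44, 32, 29, 24, 15, 12, 23]


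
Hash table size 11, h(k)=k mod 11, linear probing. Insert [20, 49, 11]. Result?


Insertions: 20->slot 9; 49->slot 5; 11->slot 0
Table: [11, None, None, None, None, 49, None, None, None, 20, None]


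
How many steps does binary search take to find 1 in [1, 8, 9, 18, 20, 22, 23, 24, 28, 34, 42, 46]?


Search for 1:
[0,11] mid=5 arr[5]=22
[0,4] mid=2 arr[2]=9
[0,1] mid=0 arr[0]=1
Total: 3 comparisons


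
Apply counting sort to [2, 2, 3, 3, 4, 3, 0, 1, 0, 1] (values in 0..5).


Count array: [2, 2, 2, 3, 1, 0]
Reconstruct: [0, 0, 1, 1, 2, 2, 3, 3, 3, 4]


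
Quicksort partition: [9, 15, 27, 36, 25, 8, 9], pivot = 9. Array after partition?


Elements <= 9 go left of pivot.
Result: [9, 8, 9, 36, 25, 15, 27], pivot at index 2


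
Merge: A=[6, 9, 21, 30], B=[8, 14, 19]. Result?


Compare heads, take smaller each step.
Merged: [6, 8, 9, 14, 19, 21, 30]


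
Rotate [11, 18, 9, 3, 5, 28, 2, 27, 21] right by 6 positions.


Right rotate by 6: [3, 5, 28, 2, 27, 21, 11, 18, 9]


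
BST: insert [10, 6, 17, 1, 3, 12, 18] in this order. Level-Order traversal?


Root = 10; build tree by BST insertion.
Level-Order traversal: [10, 6, 17, 1, 12, 18, 3]


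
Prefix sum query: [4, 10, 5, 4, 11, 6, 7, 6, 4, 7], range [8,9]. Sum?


Prefix sums: [0, 4, 14, 19, 23, 34, 40, 47, 53, 57, 64]
Sum[8..9] = prefix[10] - prefix[8] = 64 - 53 = 11


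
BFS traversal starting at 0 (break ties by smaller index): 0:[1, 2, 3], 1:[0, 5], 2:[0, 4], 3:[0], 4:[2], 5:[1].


BFS queue: start with [0]
Visit order: [0, 1, 2, 3, 5, 4]


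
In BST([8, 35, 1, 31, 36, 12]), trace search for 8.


BST root = 8
Search for 8: compare at each node
Path: [8]


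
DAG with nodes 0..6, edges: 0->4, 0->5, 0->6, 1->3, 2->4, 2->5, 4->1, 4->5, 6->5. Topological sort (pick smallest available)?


Kahn's algorithm, process smallest node first
Order: [0, 2, 4, 1, 3, 6, 5]


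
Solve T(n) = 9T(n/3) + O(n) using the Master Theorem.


a=9, b=3, c=1. log_3(9)=2 > c=1. Case 1: O(n^log_b(a)) = O(n^2)
Complexity: O(n^2)


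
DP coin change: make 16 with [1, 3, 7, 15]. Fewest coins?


dp[0]=0; dp[i]=1+min(dp[i-c] for c in coins)
...dp[11]=3, dp[12]=4, dp[13]=3, dp[14]=2, dp[15]=1, dp[16]=2
Minimum coins for 16 = 2


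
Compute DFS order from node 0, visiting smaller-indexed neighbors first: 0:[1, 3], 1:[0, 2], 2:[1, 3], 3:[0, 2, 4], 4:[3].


DFS stack-based: start with [0]
Visit order: [0, 1, 2, 3, 4]


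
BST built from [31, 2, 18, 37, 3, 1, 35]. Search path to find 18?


BST root = 31
Search for 18: compare at each node
Path: [31, 2, 18]


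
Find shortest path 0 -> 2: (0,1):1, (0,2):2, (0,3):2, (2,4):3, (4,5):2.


Dijkstra from 0:
Distances: {0: 0, 1: 1, 2: 2, 3: 2, 4: 5, 5: 7}
Shortest distance to 2 = 2, path = [0, 2]


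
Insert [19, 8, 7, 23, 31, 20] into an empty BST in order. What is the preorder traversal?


Root = 19; build tree by BST insertion.
Preorder traversal: [19, 8, 7, 23, 20, 31]


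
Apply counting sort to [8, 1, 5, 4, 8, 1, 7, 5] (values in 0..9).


Count array: [0, 2, 0, 0, 1, 2, 0, 1, 2, 0]
Reconstruct: [1, 1, 4, 5, 5, 7, 8, 8]


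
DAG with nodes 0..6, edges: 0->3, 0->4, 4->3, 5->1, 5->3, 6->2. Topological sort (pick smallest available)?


Kahn's algorithm, process smallest node first
Order: [0, 4, 5, 1, 3, 6, 2]


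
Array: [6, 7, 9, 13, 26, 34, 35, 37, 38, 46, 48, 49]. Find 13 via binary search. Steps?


Search for 13:
[0,11] mid=5 arr[5]=34
[0,4] mid=2 arr[2]=9
[3,4] mid=3 arr[3]=13
Total: 3 comparisons


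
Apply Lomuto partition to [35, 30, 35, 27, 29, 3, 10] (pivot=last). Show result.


Elements <= 10 go left of pivot.
Result: [3, 10, 35, 27, 29, 35, 30], pivot at index 1


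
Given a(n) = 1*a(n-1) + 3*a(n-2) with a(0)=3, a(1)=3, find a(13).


Build bottom-up:
...a(11)=18480, a(12)=42627, a(13)=1*42627+3*18480=98067


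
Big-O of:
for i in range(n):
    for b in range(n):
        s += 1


Per nesting level: O(n) * O(n) = O(n^2)
Complexity: O(n^2)


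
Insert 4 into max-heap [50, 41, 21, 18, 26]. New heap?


Append 4: [50, 41, 21, 18, 26, 4]
Bubble up: no swaps needed
Result: [50, 41, 21, 18, 26, 4]


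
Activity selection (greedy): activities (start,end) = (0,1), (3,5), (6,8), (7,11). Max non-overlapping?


Greedy: pick earliest-ending, then skip overlaps.
Selected (3 activities): [(0, 1), (3, 5), (6, 8)]


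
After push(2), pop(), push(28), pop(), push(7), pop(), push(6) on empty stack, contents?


push(2) -> [2]
pop() returns 2 -> []
push(28) -> [28]
pop() returns 28 -> []
push(7) -> [7]
pop() returns 7 -> []
push(6) -> [6]
Final stack (bottom to top): [6]


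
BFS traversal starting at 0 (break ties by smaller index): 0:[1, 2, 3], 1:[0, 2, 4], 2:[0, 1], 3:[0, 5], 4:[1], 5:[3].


BFS queue: start with [0]
Visit order: [0, 1, 2, 3, 4, 5]


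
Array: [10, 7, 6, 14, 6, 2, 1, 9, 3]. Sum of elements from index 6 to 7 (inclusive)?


Prefix sums: [0, 10, 17, 23, 37, 43, 45, 46, 55, 58]
Sum[6..7] = prefix[8] - prefix[6] = 55 - 45 = 10


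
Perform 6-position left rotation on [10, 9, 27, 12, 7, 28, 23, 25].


Left rotate by 6: [23, 25, 10, 9, 27, 12, 7, 28]


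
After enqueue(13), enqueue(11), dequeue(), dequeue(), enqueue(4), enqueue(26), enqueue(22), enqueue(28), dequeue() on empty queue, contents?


enqueue(13) -> [13]
enqueue(11) -> [13, 11]
dequeue() returns 13 -> [11]
dequeue() returns 11 -> []
enqueue(4) -> [4]
enqueue(26) -> [4, 26]
enqueue(22) -> [4, 26, 22]
enqueue(28) -> [4, 26, 22, 28]
dequeue() returns 4 -> [26, 22, 28]
Final queue (front to back): [26, 22, 28]


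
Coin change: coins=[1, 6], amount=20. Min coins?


dp[0]=0; dp[i]=1+min(dp[i-c] for c in coins)
...dp[15]=5, dp[16]=6, dp[17]=7, dp[18]=3, dp[19]=4, dp[20]=5
Minimum coins for 20 = 5


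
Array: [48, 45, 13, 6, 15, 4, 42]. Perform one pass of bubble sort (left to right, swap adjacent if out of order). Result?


After one pass: [45, 13, 6, 15, 4, 42, 48]


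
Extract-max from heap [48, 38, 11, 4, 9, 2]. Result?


Max = 48
Replace root with last, heapify down
Resulting heap: [38, 9, 11, 4, 2]


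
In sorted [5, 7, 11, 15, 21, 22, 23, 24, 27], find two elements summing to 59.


Two pointers: lo=0, hi=8
No pair sums to 59


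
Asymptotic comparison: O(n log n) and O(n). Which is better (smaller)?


linear grows slower than linearithmic
O(n) is asymptotically smaller; O(n log n) grows faster


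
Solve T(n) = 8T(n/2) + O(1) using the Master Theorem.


a=8, b=2, c=0. log_2(8)=3 > c=0. Case 1: O(n^log_b(a)) = O(n^3)
Complexity: O(n^3)


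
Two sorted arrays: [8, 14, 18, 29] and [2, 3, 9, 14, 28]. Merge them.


Compare heads, take smaller each step.
Merged: [2, 3, 8, 9, 14, 14, 18, 28, 29]


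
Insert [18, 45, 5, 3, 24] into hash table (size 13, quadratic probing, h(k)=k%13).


Insertions: 18->slot 5; 45->slot 6; 5->slot 9; 3->slot 3; 24->slot 11
Table: [None, None, None, 3, None, 18, 45, None, None, 5, None, 24, None]


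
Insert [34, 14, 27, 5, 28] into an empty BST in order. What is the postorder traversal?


Root = 34; build tree by BST insertion.
Postorder traversal: [5, 28, 27, 14, 34]


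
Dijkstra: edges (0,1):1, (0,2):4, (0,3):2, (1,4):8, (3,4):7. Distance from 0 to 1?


Dijkstra from 0:
Distances: {0: 0, 1: 1, 2: 4, 3: 2, 4: 9}
Shortest distance to 1 = 1, path = [0, 1]


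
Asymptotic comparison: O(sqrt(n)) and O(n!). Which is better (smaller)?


sublinear grows slower than factorial
O(sqrt(n)) is asymptotically smaller; O(n!) grows faster


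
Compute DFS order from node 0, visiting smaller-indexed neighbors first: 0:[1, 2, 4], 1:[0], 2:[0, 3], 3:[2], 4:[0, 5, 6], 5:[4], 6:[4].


DFS stack-based: start with [0]
Visit order: [0, 1, 2, 3, 4, 5, 6]


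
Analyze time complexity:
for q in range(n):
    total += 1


Per nesting level: O(n) = O(n)
Complexity: O(n)


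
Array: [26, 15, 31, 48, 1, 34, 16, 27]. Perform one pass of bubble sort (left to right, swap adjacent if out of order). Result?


After one pass: [15, 26, 31, 1, 34, 16, 27, 48]


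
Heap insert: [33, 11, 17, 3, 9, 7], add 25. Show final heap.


Append 25: [33, 11, 17, 3, 9, 7, 25]
Bubble up: swap idx 6(25) with idx 2(17)
Result: [33, 11, 25, 3, 9, 7, 17]


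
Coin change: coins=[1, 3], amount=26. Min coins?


dp[0]=0; dp[i]=1+min(dp[i-c] for c in coins)
...dp[21]=7, dp[22]=8, dp[23]=9, dp[24]=8, dp[25]=9, dp[26]=10
Minimum coins for 26 = 10


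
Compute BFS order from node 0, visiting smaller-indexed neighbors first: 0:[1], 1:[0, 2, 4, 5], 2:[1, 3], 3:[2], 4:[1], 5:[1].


BFS queue: start with [0]
Visit order: [0, 1, 2, 4, 5, 3]


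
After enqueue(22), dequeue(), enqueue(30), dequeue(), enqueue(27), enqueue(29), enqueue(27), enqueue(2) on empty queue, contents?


enqueue(22) -> [22]
dequeue() returns 22 -> []
enqueue(30) -> [30]
dequeue() returns 30 -> []
enqueue(27) -> [27]
enqueue(29) -> [27, 29]
enqueue(27) -> [27, 29, 27]
enqueue(2) -> [27, 29, 27, 2]
Final queue (front to back): [27, 29, 27, 2]


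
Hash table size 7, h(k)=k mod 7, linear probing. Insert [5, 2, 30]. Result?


Insertions: 5->slot 5; 2->slot 2; 30->slot 3
Table: [None, None, 2, 30, None, 5, None]


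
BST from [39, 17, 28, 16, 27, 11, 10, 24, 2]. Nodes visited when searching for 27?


BST root = 39
Search for 27: compare at each node
Path: [39, 17, 28, 27]


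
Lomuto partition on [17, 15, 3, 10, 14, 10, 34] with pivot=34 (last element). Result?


Elements <= 34 go left of pivot.
Result: [17, 15, 3, 10, 14, 10, 34], pivot at index 6


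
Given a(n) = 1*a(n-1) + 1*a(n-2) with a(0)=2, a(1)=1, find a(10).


Build bottom-up:
...a(8)=47, a(9)=76, a(10)=1*76+1*47=123


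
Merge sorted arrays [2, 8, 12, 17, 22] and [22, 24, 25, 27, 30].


Compare heads, take smaller each step.
Merged: [2, 8, 12, 17, 22, 22, 24, 25, 27, 30]


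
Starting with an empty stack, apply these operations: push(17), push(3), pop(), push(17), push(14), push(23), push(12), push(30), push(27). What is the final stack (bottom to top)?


push(17) -> [17]
push(3) -> [17, 3]
pop() returns 3 -> [17]
push(17) -> [17, 17]
push(14) -> [17, 17, 14]
push(23) -> [17, 17, 14, 23]
push(12) -> [17, 17, 14, 23, 12]
push(30) -> [17, 17, 14, 23, 12, 30]
push(27) -> [17, 17, 14, 23, 12, 30, 27]
Final stack (bottom to top): [17, 17, 14, 23, 12, 30, 27]


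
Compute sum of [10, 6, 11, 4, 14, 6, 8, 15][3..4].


Prefix sums: [0, 10, 16, 27, 31, 45, 51, 59, 74]
Sum[3..4] = prefix[5] - prefix[3] = 45 - 27 = 18


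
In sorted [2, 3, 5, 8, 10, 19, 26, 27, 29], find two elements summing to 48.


Two pointers: lo=0, hi=8
Found pair: (19, 29) summing to 48


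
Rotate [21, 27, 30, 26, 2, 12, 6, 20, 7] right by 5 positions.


Right rotate by 5: [2, 12, 6, 20, 7, 21, 27, 30, 26]


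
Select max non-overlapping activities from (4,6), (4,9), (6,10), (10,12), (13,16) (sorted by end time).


Greedy: pick earliest-ending, then skip overlaps.
Selected (4 activities): [(4, 6), (6, 10), (10, 12), (13, 16)]


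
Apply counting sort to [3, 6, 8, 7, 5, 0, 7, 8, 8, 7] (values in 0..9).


Count array: [1, 0, 0, 1, 0, 1, 1, 3, 3, 0]
Reconstruct: [0, 3, 5, 6, 7, 7, 7, 8, 8, 8]


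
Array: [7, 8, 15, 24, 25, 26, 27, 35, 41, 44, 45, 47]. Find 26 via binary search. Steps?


Search for 26:
[0,11] mid=5 arr[5]=26
Total: 1 comparisons


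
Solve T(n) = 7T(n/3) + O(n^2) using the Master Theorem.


a=7, b=3, c=2. log_3(7)=1.771 < c=2. Case 3: O(n^c) = O(n^2)
Complexity: O(n^2)


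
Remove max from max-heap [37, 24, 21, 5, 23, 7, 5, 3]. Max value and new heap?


Max = 37
Replace root with last, heapify down
Resulting heap: [24, 23, 21, 5, 3, 7, 5]


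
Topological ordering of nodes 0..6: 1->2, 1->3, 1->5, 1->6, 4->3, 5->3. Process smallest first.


Kahn's algorithm, process smallest node first
Order: [0, 1, 2, 4, 5, 3, 6]


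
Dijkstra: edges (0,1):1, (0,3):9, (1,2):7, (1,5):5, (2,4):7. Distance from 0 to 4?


Dijkstra from 0:
Distances: {0: 0, 1: 1, 2: 8, 3: 9, 4: 15, 5: 6}
Shortest distance to 4 = 15, path = [0, 1, 2, 4]


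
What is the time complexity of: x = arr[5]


Analysis: constant-time operation, no loop
Complexity: O(1)


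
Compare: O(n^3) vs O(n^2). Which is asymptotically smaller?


quadratic grows slower than cubic
O(n^2) is asymptotically smaller; O(n^3) grows faster


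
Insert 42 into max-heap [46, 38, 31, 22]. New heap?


Append 42: [46, 38, 31, 22, 42]
Bubble up: swap idx 4(42) with idx 1(38)
Result: [46, 42, 31, 22, 38]


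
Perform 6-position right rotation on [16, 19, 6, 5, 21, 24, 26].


Right rotate by 6: [19, 6, 5, 21, 24, 26, 16]


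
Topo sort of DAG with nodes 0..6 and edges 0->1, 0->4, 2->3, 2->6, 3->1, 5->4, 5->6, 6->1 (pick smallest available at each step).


Kahn's algorithm, process smallest node first
Order: [0, 2, 3, 5, 4, 6, 1]


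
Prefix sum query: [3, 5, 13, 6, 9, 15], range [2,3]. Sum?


Prefix sums: [0, 3, 8, 21, 27, 36, 51]
Sum[2..3] = prefix[4] - prefix[2] = 27 - 8 = 19


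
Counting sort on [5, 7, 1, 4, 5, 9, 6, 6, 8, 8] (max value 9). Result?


Count array: [0, 1, 0, 0, 1, 2, 2, 1, 2, 1]
Reconstruct: [1, 4, 5, 5, 6, 6, 7, 8, 8, 9]


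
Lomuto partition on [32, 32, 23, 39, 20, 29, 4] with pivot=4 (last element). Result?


Elements <= 4 go left of pivot.
Result: [4, 32, 23, 39, 20, 29, 32], pivot at index 0


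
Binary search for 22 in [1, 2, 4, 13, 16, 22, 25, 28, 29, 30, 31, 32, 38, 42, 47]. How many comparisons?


Search for 22:
[0,14] mid=7 arr[7]=28
[0,6] mid=3 arr[3]=13
[4,6] mid=5 arr[5]=22
Total: 3 comparisons


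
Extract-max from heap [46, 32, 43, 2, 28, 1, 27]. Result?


Max = 46
Replace root with last, heapify down
Resulting heap: [43, 32, 27, 2, 28, 1]


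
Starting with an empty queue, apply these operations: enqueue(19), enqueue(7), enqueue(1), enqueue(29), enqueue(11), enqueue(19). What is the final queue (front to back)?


enqueue(19) -> [19]
enqueue(7) -> [19, 7]
enqueue(1) -> [19, 7, 1]
enqueue(29) -> [19, 7, 1, 29]
enqueue(11) -> [19, 7, 1, 29, 11]
enqueue(19) -> [19, 7, 1, 29, 11, 19]
Final queue (front to back): [19, 7, 1, 29, 11, 19]


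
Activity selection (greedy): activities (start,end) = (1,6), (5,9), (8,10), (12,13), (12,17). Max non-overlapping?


Greedy: pick earliest-ending, then skip overlaps.
Selected (3 activities): [(1, 6), (8, 10), (12, 13)]


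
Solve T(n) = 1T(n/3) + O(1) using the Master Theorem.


a=1, b=3, c=0. log_3(1)=0 = c=0. Case 2: O(n^c log n) = O(log n)
Complexity: O(log n)


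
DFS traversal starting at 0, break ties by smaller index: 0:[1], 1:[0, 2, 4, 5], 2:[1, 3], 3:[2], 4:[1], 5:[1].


DFS stack-based: start with [0]
Visit order: [0, 1, 2, 3, 4, 5]


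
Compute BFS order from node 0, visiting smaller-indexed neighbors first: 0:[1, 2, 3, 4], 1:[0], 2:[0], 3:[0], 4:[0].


BFS queue: start with [0]
Visit order: [0, 1, 2, 3, 4]


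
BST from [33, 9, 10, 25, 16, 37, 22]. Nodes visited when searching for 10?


BST root = 33
Search for 10: compare at each node
Path: [33, 9, 10]


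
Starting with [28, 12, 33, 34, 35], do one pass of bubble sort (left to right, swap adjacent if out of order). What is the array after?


After one pass: [12, 28, 33, 34, 35]


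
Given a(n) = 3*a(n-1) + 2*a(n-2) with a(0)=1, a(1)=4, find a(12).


Build bottom-up:
...a(10)=363314, a(11)=1293962, a(12)=3*1293962+2*363314=4608514


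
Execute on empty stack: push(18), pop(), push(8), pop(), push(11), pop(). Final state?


push(18) -> [18]
pop() returns 18 -> []
push(8) -> [8]
pop() returns 8 -> []
push(11) -> [11]
pop() returns 11 -> []
Final stack (bottom to top): []


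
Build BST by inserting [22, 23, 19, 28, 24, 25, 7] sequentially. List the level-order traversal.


Root = 22; build tree by BST insertion.
Level-Order traversal: [22, 19, 23, 7, 28, 24, 25]


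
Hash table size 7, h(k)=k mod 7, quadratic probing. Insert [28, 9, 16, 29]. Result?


Insertions: 28->slot 0; 9->slot 2; 16->slot 3; 29->slot 1
Table: [28, 29, 9, 16, None, None, None]


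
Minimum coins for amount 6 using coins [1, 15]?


dp[0]=0; dp[i]=1+min(dp[i-c] for c in coins)
...dp[1]=1, dp[2]=2, dp[3]=3, dp[4]=4, dp[5]=5, dp[6]=6
Minimum coins for 6 = 6


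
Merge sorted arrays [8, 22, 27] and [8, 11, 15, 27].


Compare heads, take smaller each step.
Merged: [8, 8, 11, 15, 22, 27, 27]


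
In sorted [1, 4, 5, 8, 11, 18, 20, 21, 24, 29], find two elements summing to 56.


Two pointers: lo=0, hi=9
No pair sums to 56


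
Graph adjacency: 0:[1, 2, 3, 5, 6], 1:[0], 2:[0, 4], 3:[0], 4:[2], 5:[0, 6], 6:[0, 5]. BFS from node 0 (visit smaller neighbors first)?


BFS queue: start with [0]
Visit order: [0, 1, 2, 3, 5, 6, 4]


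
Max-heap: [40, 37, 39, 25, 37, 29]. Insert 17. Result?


Append 17: [40, 37, 39, 25, 37, 29, 17]
Bubble up: no swaps needed
Result: [40, 37, 39, 25, 37, 29, 17]


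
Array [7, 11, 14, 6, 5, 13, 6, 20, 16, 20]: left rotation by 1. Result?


Left rotate by 1: [11, 14, 6, 5, 13, 6, 20, 16, 20, 7]


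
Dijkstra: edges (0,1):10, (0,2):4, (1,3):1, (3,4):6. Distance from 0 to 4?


Dijkstra from 0:
Distances: {0: 0, 1: 10, 2: 4, 3: 11, 4: 17}
Shortest distance to 4 = 17, path = [0, 1, 3, 4]


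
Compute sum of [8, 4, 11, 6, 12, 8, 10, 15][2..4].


Prefix sums: [0, 8, 12, 23, 29, 41, 49, 59, 74]
Sum[2..4] = prefix[5] - prefix[2] = 41 - 12 = 29


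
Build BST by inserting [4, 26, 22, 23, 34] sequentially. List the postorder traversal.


Root = 4; build tree by BST insertion.
Postorder traversal: [23, 22, 34, 26, 4]


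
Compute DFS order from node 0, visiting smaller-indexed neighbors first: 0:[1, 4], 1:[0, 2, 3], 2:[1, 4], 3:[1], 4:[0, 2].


DFS stack-based: start with [0]
Visit order: [0, 1, 2, 4, 3]


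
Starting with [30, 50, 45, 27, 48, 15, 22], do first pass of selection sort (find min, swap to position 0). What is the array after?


After one pass: [15, 50, 45, 27, 48, 30, 22]


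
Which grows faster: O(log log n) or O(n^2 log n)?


double-logarithmic grows slower than n^2 log n
O(log log n) is asymptotically smaller; O(n^2 log n) grows faster


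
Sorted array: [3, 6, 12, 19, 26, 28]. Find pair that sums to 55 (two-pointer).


Two pointers: lo=0, hi=5
No pair sums to 55


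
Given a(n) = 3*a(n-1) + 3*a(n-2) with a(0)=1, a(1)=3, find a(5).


Build bottom-up:
...a(3)=45, a(4)=171, a(5)=3*171+3*45=648


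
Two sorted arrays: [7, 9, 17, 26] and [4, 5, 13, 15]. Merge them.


Compare heads, take smaller each step.
Merged: [4, 5, 7, 9, 13, 15, 17, 26]


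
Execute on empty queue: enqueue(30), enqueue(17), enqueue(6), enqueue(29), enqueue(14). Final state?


enqueue(30) -> [30]
enqueue(17) -> [30, 17]
enqueue(6) -> [30, 17, 6]
enqueue(29) -> [30, 17, 6, 29]
enqueue(14) -> [30, 17, 6, 29, 14]
Final queue (front to back): [30, 17, 6, 29, 14]


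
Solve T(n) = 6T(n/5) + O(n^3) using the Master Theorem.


a=6, b=5, c=3. log_5(6)=1.113 < c=3. Case 3: O(n^c) = O(n^3)
Complexity: O(n^3)


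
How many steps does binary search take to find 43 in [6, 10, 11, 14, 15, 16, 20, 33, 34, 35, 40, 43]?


Search for 43:
[0,11] mid=5 arr[5]=16
[6,11] mid=8 arr[8]=34
[9,11] mid=10 arr[10]=40
[11,11] mid=11 arr[11]=43
Total: 4 comparisons


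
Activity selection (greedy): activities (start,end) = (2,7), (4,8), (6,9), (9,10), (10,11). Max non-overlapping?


Greedy: pick earliest-ending, then skip overlaps.
Selected (3 activities): [(2, 7), (9, 10), (10, 11)]


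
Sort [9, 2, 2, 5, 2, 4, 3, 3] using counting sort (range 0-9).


Count array: [0, 0, 3, 2, 1, 1, 0, 0, 0, 1]
Reconstruct: [2, 2, 2, 3, 3, 4, 5, 9]


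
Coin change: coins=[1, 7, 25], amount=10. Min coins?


dp[0]=0; dp[i]=1+min(dp[i-c] for c in coins)
...dp[5]=5, dp[6]=6, dp[7]=1, dp[8]=2, dp[9]=3, dp[10]=4
Minimum coins for 10 = 4


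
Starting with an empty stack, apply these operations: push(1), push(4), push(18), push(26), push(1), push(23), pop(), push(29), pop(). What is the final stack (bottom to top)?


push(1) -> [1]
push(4) -> [1, 4]
push(18) -> [1, 4, 18]
push(26) -> [1, 4, 18, 26]
push(1) -> [1, 4, 18, 26, 1]
push(23) -> [1, 4, 18, 26, 1, 23]
pop() returns 23 -> [1, 4, 18, 26, 1]
push(29) -> [1, 4, 18, 26, 1, 29]
pop() returns 29 -> [1, 4, 18, 26, 1]
Final stack (bottom to top): [1, 4, 18, 26, 1]


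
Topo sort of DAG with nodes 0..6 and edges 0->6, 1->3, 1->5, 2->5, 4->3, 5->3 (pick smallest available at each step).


Kahn's algorithm, process smallest node first
Order: [0, 1, 2, 4, 5, 3, 6]


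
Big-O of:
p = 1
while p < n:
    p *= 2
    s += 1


Per nesting level: O(log n) = O(log n)
Complexity: O(log n)


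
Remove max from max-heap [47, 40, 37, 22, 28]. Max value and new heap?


Max = 47
Replace root with last, heapify down
Resulting heap: [40, 28, 37, 22]


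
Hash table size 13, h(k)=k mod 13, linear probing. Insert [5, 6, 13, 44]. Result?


Insertions: 5->slot 5; 6->slot 6; 13->slot 0; 44->slot 7
Table: [13, None, None, None, None, 5, 6, 44, None, None, None, None, None]


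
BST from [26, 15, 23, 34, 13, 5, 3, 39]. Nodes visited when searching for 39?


BST root = 26
Search for 39: compare at each node
Path: [26, 34, 39]


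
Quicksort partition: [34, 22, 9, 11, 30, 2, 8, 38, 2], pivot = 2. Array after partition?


Elements <= 2 go left of pivot.
Result: [2, 2, 9, 11, 30, 34, 8, 38, 22], pivot at index 1


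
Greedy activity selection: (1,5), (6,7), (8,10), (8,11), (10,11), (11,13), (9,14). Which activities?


Greedy: pick earliest-ending, then skip overlaps.
Selected (5 activities): [(1, 5), (6, 7), (8, 10), (10, 11), (11, 13)]


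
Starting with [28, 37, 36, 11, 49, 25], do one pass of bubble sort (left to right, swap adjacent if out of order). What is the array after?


After one pass: [28, 36, 11, 37, 25, 49]


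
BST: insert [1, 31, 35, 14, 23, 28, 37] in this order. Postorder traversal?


Root = 1; build tree by BST insertion.
Postorder traversal: [28, 23, 14, 37, 35, 31, 1]


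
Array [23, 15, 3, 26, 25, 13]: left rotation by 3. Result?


Left rotate by 3: [26, 25, 13, 23, 15, 3]


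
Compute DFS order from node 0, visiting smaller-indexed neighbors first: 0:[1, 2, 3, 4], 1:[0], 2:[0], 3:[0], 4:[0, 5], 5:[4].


DFS stack-based: start with [0]
Visit order: [0, 1, 2, 3, 4, 5]


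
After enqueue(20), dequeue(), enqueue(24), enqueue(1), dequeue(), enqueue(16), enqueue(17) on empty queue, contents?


enqueue(20) -> [20]
dequeue() returns 20 -> []
enqueue(24) -> [24]
enqueue(1) -> [24, 1]
dequeue() returns 24 -> [1]
enqueue(16) -> [1, 16]
enqueue(17) -> [1, 16, 17]
Final queue (front to back): [1, 16, 17]


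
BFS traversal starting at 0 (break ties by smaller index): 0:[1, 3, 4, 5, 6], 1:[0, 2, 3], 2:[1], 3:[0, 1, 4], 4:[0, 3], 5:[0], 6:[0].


BFS queue: start with [0]
Visit order: [0, 1, 3, 4, 5, 6, 2]


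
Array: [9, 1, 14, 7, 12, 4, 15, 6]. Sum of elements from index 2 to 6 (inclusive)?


Prefix sums: [0, 9, 10, 24, 31, 43, 47, 62, 68]
Sum[2..6] = prefix[7] - prefix[2] = 62 - 10 = 52


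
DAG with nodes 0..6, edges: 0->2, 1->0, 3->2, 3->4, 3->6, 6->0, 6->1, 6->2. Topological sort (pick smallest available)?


Kahn's algorithm, process smallest node first
Order: [3, 4, 5, 6, 1, 0, 2]


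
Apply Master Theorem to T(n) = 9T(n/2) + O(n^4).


a=9, b=2, c=4. log_2(9)=3.170 < c=4. Case 3: O(n^c) = O(n^4)
Complexity: O(n^4)


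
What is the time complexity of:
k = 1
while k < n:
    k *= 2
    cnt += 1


Per nesting level: O(log n) = O(log n)
Complexity: O(log n)


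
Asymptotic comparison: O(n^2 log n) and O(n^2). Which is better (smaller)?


quadratic grows slower than n^2 log n
O(n^2) is asymptotically smaller; O(n^2 log n) grows faster


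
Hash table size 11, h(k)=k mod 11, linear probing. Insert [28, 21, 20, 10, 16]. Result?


Insertions: 28->slot 6; 21->slot 10; 20->slot 9; 10->slot 0; 16->slot 5
Table: [10, None, None, None, None, 16, 28, None, None, 20, 21]


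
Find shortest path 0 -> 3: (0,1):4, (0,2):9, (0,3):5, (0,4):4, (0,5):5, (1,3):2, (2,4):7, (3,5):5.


Dijkstra from 0:
Distances: {0: 0, 1: 4, 2: 9, 3: 5, 4: 4, 5: 5}
Shortest distance to 3 = 5, path = [0, 3]


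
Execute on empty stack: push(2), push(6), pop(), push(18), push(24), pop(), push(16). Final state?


push(2) -> [2]
push(6) -> [2, 6]
pop() returns 6 -> [2]
push(18) -> [2, 18]
push(24) -> [2, 18, 24]
pop() returns 24 -> [2, 18]
push(16) -> [2, 18, 16]
Final stack (bottom to top): [2, 18, 16]


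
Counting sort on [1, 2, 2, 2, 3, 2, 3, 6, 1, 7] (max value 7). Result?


Count array: [0, 2, 4, 2, 0, 0, 1, 1]
Reconstruct: [1, 1, 2, 2, 2, 2, 3, 3, 6, 7]


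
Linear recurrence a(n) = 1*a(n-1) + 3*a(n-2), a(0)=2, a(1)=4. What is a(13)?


Build bottom-up:
...a(11)=17686, a(12)=40738, a(13)=1*40738+3*17686=93796


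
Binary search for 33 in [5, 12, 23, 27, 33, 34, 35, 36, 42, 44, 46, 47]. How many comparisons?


Search for 33:
[0,11] mid=5 arr[5]=34
[0,4] mid=2 arr[2]=23
[3,4] mid=3 arr[3]=27
[4,4] mid=4 arr[4]=33
Total: 4 comparisons


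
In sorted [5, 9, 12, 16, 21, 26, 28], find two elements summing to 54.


Two pointers: lo=0, hi=6
Found pair: (26, 28) summing to 54


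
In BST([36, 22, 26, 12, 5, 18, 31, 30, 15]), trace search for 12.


BST root = 36
Search for 12: compare at each node
Path: [36, 22, 12]


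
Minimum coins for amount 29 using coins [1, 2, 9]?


dp[0]=0; dp[i]=1+min(dp[i-c] for c in coins)
...dp[24]=5, dp[25]=6, dp[26]=6, dp[27]=3, dp[28]=4, dp[29]=4
Minimum coins for 29 = 4


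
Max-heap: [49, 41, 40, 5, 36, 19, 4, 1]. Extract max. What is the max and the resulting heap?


Max = 49
Replace root with last, heapify down
Resulting heap: [41, 36, 40, 5, 1, 19, 4]


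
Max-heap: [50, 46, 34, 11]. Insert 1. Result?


Append 1: [50, 46, 34, 11, 1]
Bubble up: no swaps needed
Result: [50, 46, 34, 11, 1]


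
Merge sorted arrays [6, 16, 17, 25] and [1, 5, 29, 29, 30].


Compare heads, take smaller each step.
Merged: [1, 5, 6, 16, 17, 25, 29, 29, 30]


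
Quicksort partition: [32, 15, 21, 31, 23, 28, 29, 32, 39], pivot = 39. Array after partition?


Elements <= 39 go left of pivot.
Result: [32, 15, 21, 31, 23, 28, 29, 32, 39], pivot at index 8


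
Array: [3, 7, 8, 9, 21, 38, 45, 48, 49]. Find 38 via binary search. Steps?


Search for 38:
[0,8] mid=4 arr[4]=21
[5,8] mid=6 arr[6]=45
[5,5] mid=5 arr[5]=38
Total: 3 comparisons


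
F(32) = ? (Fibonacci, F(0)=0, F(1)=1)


F(n)=F(n-1)+F(n-2)
...F(30)=832040, F(31)=1346269, F(32)=2178309


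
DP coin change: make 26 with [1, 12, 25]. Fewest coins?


dp[0]=0; dp[i]=1+min(dp[i-c] for c in coins)
...dp[21]=10, dp[22]=11, dp[23]=12, dp[24]=2, dp[25]=1, dp[26]=2
Minimum coins for 26 = 2


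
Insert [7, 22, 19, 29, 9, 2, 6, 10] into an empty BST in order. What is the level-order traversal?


Root = 7; build tree by BST insertion.
Level-Order traversal: [7, 2, 22, 6, 19, 29, 9, 10]


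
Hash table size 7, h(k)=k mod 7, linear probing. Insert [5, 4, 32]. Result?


Insertions: 5->slot 5; 4->slot 4; 32->slot 6
Table: [None, None, None, None, 4, 5, 32]


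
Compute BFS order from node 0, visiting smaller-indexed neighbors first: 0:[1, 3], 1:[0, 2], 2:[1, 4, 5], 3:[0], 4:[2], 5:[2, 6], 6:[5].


BFS queue: start with [0]
Visit order: [0, 1, 3, 2, 4, 5, 6]


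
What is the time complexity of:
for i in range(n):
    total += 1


Per nesting level: O(n) = O(n)
Complexity: O(n)


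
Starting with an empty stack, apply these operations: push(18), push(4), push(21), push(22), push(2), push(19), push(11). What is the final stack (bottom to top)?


push(18) -> [18]
push(4) -> [18, 4]
push(21) -> [18, 4, 21]
push(22) -> [18, 4, 21, 22]
push(2) -> [18, 4, 21, 22, 2]
push(19) -> [18, 4, 21, 22, 2, 19]
push(11) -> [18, 4, 21, 22, 2, 19, 11]
Final stack (bottom to top): [18, 4, 21, 22, 2, 19, 11]


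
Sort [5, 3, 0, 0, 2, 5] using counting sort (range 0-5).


Count array: [2, 0, 1, 1, 0, 2]
Reconstruct: [0, 0, 2, 3, 5, 5]


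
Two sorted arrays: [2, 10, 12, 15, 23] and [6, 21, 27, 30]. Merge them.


Compare heads, take smaller each step.
Merged: [2, 6, 10, 12, 15, 21, 23, 27, 30]


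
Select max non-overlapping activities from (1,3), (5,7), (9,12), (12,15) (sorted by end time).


Greedy: pick earliest-ending, then skip overlaps.
Selected (4 activities): [(1, 3), (5, 7), (9, 12), (12, 15)]


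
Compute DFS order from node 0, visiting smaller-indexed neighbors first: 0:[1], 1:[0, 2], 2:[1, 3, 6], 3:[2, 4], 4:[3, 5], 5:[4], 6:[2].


DFS stack-based: start with [0]
Visit order: [0, 1, 2, 3, 4, 5, 6]


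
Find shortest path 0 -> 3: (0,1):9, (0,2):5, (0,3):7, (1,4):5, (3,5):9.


Dijkstra from 0:
Distances: {0: 0, 1: 9, 2: 5, 3: 7, 4: 14, 5: 16}
Shortest distance to 3 = 7, path = [0, 3]


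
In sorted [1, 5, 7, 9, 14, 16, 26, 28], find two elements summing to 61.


Two pointers: lo=0, hi=7
No pair sums to 61


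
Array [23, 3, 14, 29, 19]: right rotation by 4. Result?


Right rotate by 4: [3, 14, 29, 19, 23]


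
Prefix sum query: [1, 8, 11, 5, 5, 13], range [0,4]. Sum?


Prefix sums: [0, 1, 9, 20, 25, 30, 43]
Sum[0..4] = prefix[5] - prefix[0] = 30 - 0 = 30


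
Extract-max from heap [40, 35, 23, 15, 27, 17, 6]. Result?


Max = 40
Replace root with last, heapify down
Resulting heap: [35, 27, 23, 15, 6, 17]


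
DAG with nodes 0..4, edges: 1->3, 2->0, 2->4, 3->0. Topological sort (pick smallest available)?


Kahn's algorithm, process smallest node first
Order: [1, 2, 3, 0, 4]


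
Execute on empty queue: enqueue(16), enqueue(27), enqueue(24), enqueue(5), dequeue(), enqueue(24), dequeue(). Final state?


enqueue(16) -> [16]
enqueue(27) -> [16, 27]
enqueue(24) -> [16, 27, 24]
enqueue(5) -> [16, 27, 24, 5]
dequeue() returns 16 -> [27, 24, 5]
enqueue(24) -> [27, 24, 5, 24]
dequeue() returns 27 -> [24, 5, 24]
Final queue (front to back): [24, 5, 24]


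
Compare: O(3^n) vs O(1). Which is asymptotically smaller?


constant grows slower than exponential (base 3)
O(1) is asymptotically smaller; O(3^n) grows faster


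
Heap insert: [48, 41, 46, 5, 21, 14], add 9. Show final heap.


Append 9: [48, 41, 46, 5, 21, 14, 9]
Bubble up: no swaps needed
Result: [48, 41, 46, 5, 21, 14, 9]


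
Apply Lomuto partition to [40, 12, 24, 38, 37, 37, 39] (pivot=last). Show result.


Elements <= 39 go left of pivot.
Result: [12, 24, 38, 37, 37, 39, 40], pivot at index 5


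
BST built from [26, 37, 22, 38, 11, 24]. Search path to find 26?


BST root = 26
Search for 26: compare at each node
Path: [26]


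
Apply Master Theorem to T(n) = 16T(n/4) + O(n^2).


a=16, b=4, c=2. log_4(16)=2 = c=2. Case 2: O(n^c log n) = O(n^2 log n)
Complexity: O(n^2 log n)


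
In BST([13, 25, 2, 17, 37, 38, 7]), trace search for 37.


BST root = 13
Search for 37: compare at each node
Path: [13, 25, 37]


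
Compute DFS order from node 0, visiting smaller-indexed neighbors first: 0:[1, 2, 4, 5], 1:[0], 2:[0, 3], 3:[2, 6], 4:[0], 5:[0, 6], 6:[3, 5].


DFS stack-based: start with [0]
Visit order: [0, 1, 2, 3, 6, 5, 4]


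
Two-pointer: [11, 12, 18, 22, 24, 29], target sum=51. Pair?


Two pointers: lo=0, hi=5
Found pair: (22, 29) summing to 51


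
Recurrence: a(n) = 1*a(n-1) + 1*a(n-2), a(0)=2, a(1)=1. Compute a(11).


Build bottom-up:
...a(9)=76, a(10)=123, a(11)=1*123+1*76=199


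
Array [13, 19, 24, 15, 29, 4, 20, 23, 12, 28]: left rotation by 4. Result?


Left rotate by 4: [29, 4, 20, 23, 12, 28, 13, 19, 24, 15]


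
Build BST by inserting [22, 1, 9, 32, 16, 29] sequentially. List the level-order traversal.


Root = 22; build tree by BST insertion.
Level-Order traversal: [22, 1, 32, 9, 29, 16]


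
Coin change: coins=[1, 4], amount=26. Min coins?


dp[0]=0; dp[i]=1+min(dp[i-c] for c in coins)
...dp[21]=6, dp[22]=7, dp[23]=8, dp[24]=6, dp[25]=7, dp[26]=8
Minimum coins for 26 = 8


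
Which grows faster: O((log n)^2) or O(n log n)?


polylogarithmic grows slower than linearithmic
O((log n)^2) is asymptotically smaller; O(n log n) grows faster


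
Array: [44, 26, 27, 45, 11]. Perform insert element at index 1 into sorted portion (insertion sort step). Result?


After one pass: [26, 44, 27, 45, 11]


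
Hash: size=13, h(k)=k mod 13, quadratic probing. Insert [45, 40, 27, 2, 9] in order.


Insertions: 45->slot 6; 40->slot 1; 27->slot 2; 2->slot 3; 9->slot 9
Table: [None, 40, 27, 2, None, None, 45, None, None, 9, None, None, None]


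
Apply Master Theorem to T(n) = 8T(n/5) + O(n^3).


a=8, b=5, c=3. log_5(8)=1.292 < c=3. Case 3: O(n^c) = O(n^3)
Complexity: O(n^3)


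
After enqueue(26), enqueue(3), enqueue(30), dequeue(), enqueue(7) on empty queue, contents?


enqueue(26) -> [26]
enqueue(3) -> [26, 3]
enqueue(30) -> [26, 3, 30]
dequeue() returns 26 -> [3, 30]
enqueue(7) -> [3, 30, 7]
Final queue (front to back): [3, 30, 7]


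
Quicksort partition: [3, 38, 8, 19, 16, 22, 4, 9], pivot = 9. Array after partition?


Elements <= 9 go left of pivot.
Result: [3, 8, 4, 9, 16, 22, 38, 19], pivot at index 3


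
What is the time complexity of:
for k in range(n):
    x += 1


Per nesting level: O(n) = O(n)
Complexity: O(n)


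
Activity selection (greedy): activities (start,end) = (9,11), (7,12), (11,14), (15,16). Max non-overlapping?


Greedy: pick earliest-ending, then skip overlaps.
Selected (3 activities): [(9, 11), (11, 14), (15, 16)]


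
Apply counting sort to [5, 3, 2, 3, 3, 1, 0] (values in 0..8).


Count array: [1, 1, 1, 3, 0, 1, 0, 0, 0]
Reconstruct: [0, 1, 2, 3, 3, 3, 5]


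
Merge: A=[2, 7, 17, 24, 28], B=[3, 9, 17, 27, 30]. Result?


Compare heads, take smaller each step.
Merged: [2, 3, 7, 9, 17, 17, 24, 27, 28, 30]


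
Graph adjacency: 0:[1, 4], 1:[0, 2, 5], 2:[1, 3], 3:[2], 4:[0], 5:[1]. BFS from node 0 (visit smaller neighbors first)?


BFS queue: start with [0]
Visit order: [0, 1, 4, 2, 5, 3]


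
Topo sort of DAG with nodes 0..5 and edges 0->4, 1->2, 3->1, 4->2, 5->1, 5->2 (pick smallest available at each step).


Kahn's algorithm, process smallest node first
Order: [0, 3, 4, 5, 1, 2]


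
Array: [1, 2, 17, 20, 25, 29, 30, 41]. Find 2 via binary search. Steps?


Search for 2:
[0,7] mid=3 arr[3]=20
[0,2] mid=1 arr[1]=2
Total: 2 comparisons


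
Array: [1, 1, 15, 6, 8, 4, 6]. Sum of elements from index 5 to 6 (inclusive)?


Prefix sums: [0, 1, 2, 17, 23, 31, 35, 41]
Sum[5..6] = prefix[7] - prefix[5] = 41 - 31 = 10


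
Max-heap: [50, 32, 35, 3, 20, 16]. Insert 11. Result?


Append 11: [50, 32, 35, 3, 20, 16, 11]
Bubble up: no swaps needed
Result: [50, 32, 35, 3, 20, 16, 11]


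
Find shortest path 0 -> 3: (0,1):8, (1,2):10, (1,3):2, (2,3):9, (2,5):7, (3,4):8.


Dijkstra from 0:
Distances: {0: 0, 1: 8, 2: 18, 3: 10, 4: 18, 5: 25}
Shortest distance to 3 = 10, path = [0, 1, 3]


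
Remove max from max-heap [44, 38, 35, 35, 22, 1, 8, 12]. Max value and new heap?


Max = 44
Replace root with last, heapify down
Resulting heap: [38, 35, 35, 12, 22, 1, 8]


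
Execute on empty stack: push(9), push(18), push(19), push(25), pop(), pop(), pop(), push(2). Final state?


push(9) -> [9]
push(18) -> [9, 18]
push(19) -> [9, 18, 19]
push(25) -> [9, 18, 19, 25]
pop() returns 25 -> [9, 18, 19]
pop() returns 19 -> [9, 18]
pop() returns 18 -> [9]
push(2) -> [9, 2]
Final stack (bottom to top): [9, 2]


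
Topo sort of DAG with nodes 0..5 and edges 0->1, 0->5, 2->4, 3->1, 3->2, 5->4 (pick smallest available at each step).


Kahn's algorithm, process smallest node first
Order: [0, 3, 1, 2, 5, 4]


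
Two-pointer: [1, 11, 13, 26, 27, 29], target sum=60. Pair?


Two pointers: lo=0, hi=5
No pair sums to 60


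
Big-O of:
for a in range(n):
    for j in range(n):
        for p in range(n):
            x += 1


Per nesting level: O(n) * O(n) * O(n) = O(n^3)
Complexity: O(n^3)


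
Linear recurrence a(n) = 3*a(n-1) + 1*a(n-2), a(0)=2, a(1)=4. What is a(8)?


Build bottom-up:
...a(6)=1658, a(7)=5476, a(8)=3*5476+1*1658=18086


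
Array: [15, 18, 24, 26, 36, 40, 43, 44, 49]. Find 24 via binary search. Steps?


Search for 24:
[0,8] mid=4 arr[4]=36
[0,3] mid=1 arr[1]=18
[2,3] mid=2 arr[2]=24
Total: 3 comparisons


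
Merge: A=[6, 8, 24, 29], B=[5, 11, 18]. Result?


Compare heads, take smaller each step.
Merged: [5, 6, 8, 11, 18, 24, 29]


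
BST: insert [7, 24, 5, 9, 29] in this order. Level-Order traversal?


Root = 7; build tree by BST insertion.
Level-Order traversal: [7, 5, 24, 9, 29]


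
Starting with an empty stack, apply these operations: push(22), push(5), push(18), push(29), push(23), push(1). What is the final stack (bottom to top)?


push(22) -> [22]
push(5) -> [22, 5]
push(18) -> [22, 5, 18]
push(29) -> [22, 5, 18, 29]
push(23) -> [22, 5, 18, 29, 23]
push(1) -> [22, 5, 18, 29, 23, 1]
Final stack (bottom to top): [22, 5, 18, 29, 23, 1]


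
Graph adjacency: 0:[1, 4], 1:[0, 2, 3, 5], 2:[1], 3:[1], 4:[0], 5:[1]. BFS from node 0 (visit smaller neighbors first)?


BFS queue: start with [0]
Visit order: [0, 1, 4, 2, 3, 5]


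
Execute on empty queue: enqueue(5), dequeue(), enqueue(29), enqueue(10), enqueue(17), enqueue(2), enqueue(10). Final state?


enqueue(5) -> [5]
dequeue() returns 5 -> []
enqueue(29) -> [29]
enqueue(10) -> [29, 10]
enqueue(17) -> [29, 10, 17]
enqueue(2) -> [29, 10, 17, 2]
enqueue(10) -> [29, 10, 17, 2, 10]
Final queue (front to back): [29, 10, 17, 2, 10]


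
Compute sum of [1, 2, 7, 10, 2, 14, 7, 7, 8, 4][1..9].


Prefix sums: [0, 1, 3, 10, 20, 22, 36, 43, 50, 58, 62]
Sum[1..9] = prefix[10] - prefix[1] = 62 - 1 = 61
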